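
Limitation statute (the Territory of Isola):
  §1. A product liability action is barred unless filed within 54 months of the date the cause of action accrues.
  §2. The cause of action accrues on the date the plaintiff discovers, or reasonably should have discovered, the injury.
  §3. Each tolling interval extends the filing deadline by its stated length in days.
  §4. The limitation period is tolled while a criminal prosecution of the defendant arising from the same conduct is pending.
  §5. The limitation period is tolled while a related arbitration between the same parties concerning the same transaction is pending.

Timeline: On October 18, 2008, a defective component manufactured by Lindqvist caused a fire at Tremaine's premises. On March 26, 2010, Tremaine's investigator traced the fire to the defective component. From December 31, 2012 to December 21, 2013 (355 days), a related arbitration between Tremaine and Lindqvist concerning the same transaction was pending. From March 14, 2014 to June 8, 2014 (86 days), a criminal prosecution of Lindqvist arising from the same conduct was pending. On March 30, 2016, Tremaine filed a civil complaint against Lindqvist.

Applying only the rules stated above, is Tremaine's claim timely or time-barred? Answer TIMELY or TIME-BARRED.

Under the discovery rule, the claim accrued on March 26, 2010, when Tremaine discovered the injury — not on the October 18, 2008 date of the underlying act.
Adding the 54 months base period to March 26, 2010 gives a deadline of September 26, 2014, before any tolling.
The pending related arbitration from December 31, 2012 to December 21, 2013 tolled the period for 355 days, extending the deadline to September 16, 2015.
The pending criminal prosecution from March 14, 2014 to June 8, 2014 tolled the period for 86 days, extending the deadline to December 11, 2015.
Tremaine filed on March 30, 2016, after the December 11, 2015 deadline, so the action is time-barred.

TIME-BARRED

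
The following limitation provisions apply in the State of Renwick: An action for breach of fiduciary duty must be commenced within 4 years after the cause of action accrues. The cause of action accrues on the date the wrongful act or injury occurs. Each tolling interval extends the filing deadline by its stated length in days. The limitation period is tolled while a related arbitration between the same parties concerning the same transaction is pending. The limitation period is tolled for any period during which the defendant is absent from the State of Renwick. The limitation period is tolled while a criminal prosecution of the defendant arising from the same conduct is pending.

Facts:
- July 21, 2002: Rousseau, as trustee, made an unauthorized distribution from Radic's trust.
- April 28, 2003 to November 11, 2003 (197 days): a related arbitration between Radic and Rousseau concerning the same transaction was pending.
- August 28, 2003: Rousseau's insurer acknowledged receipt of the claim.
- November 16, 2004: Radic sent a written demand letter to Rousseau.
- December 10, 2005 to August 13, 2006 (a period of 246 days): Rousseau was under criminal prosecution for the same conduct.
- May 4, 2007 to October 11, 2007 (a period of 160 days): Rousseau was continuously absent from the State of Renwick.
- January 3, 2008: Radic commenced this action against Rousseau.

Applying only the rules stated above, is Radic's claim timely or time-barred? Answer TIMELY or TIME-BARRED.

TIMELY

The cause of action accrued on July 21, 2002, the date of the act.
4 years from July 21, 2002 is July 21, 2006.
The period was tolled for 197 days by the pending related arbitration (April 28, 2003 to November 11, 2003), pushing the deadline to February 3, 2007.
The period was tolled for 246 days by the pending criminal prosecution (December 10, 2005 to August 13, 2006), pushing the deadline to October 7, 2007.
The period was tolled for 160 days by the defendant's absence from the jurisdiction (May 4, 2007 to October 11, 2007), pushing the deadline to March 15, 2008.
Nothing else in the chronology tolls or restarts the period.
Filing on January 3, 2008 beat the March 15, 2008 deadline — the action is timely.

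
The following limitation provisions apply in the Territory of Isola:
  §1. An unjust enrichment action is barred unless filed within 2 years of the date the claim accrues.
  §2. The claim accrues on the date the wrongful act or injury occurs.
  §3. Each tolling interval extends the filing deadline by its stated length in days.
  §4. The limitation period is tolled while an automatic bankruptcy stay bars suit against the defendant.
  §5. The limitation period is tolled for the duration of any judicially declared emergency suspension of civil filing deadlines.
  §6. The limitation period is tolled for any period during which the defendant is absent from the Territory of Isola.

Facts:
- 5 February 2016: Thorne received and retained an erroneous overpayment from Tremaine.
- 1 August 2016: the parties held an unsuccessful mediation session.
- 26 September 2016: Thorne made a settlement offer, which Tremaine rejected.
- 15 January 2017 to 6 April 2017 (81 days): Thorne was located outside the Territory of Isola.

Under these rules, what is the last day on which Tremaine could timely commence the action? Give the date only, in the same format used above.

27 April 2018

The claim accrued on 5 February 2016, when the wrongful act occurred.
Adding the 2 years base period to 5 February 2016 gives a deadline of 5 February 2018, before any tolling.
Because the defendant's absence from the jurisdiction ran from 15 January 2017 to 6 April 2017, the deadline is extended by 81 days to 27 April 2018.
Nothing else in the chronology tolls or restarts the period.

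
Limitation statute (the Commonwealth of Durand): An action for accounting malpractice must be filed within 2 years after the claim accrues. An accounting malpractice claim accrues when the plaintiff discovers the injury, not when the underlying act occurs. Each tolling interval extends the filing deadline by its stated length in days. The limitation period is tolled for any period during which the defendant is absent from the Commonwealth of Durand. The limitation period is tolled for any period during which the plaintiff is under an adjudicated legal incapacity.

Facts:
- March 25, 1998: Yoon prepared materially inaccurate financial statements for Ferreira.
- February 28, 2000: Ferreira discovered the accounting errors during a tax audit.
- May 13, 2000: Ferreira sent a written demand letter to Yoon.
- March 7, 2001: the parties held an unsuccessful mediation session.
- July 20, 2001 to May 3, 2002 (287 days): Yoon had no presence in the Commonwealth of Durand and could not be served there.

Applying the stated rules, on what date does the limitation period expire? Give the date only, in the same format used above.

Accrual is tied to discovery, so the period began on February 28, 2000 rather than on March 25, 1998 when the act occurred.
Adding the 2 years base period to February 28, 2000 gives a deadline of February 28, 2002, before any tolling.
Because the defendant's absence from the jurisdiction ran from July 20, 2001 to May 3, 2002, the deadline is extended by 287 days to December 12, 2002.
The other events in the timeline have no effect on the limitation period under the stated rules.

December 12, 2002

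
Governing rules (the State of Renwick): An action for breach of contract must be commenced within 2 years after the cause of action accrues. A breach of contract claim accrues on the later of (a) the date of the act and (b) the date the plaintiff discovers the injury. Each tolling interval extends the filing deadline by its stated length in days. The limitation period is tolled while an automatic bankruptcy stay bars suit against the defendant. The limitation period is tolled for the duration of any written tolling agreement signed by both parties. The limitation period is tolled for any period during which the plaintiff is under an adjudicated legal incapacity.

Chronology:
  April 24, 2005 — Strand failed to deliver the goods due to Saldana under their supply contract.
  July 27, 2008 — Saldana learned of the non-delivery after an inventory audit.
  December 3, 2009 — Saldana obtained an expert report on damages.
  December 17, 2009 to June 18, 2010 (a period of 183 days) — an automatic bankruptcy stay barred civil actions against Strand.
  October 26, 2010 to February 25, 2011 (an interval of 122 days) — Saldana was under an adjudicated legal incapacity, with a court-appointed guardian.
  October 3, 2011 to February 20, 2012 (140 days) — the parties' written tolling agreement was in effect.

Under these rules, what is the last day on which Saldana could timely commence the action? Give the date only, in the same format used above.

May 28, 2011

The claim accrued on July 27, 2008 — the later of the April 24, 2005 act and the July 27, 2008 discovery.
Adding the 2 years base period to July 27, 2008 gives a deadline of July 27, 2010, before any tolling.
Because the automatic bankruptcy stay ran from December 17, 2009 to June 18, 2010, the deadline is extended by 183 days to January 26, 2011.
Because the plaintiff's legal incapacity ran from October 26, 2010 to February 25, 2011, the deadline is extended by 122 days to May 28, 2011.
The written tolling agreement starting October 3, 2011 came too late — the period had run on May 28, 2011 — and so does not extend the deadline.
Nothing else in the chronology tolls or restarts the period.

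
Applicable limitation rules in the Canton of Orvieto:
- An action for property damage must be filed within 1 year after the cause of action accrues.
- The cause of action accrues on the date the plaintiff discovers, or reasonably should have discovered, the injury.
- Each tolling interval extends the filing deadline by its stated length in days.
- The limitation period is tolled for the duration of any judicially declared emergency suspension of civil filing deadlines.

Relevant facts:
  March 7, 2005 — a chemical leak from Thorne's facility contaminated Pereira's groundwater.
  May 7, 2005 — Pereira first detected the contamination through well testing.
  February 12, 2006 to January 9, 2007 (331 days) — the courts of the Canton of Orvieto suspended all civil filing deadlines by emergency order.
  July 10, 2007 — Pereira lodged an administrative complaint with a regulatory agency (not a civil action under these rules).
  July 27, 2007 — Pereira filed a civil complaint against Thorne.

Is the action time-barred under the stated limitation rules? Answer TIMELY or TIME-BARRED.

TIME-BARRED

Under the discovery rule, the claim accrued on May 7, 2005, when Pereira discovered the injury — not on the March 7, 2005 date of the underlying act.
1 year from May 7, 2005 is May 7, 2006.
The emergency suspension of filing deadlines from February 12, 2006 to January 9, 2007 tolled the period for 331 days, extending the deadline to April 3, 2007.
None of the other events listed affects the running of the period under the stated rules.
Pereira filed on July 27, 2007, after the April 3, 2007 deadline, so the action is time-barred.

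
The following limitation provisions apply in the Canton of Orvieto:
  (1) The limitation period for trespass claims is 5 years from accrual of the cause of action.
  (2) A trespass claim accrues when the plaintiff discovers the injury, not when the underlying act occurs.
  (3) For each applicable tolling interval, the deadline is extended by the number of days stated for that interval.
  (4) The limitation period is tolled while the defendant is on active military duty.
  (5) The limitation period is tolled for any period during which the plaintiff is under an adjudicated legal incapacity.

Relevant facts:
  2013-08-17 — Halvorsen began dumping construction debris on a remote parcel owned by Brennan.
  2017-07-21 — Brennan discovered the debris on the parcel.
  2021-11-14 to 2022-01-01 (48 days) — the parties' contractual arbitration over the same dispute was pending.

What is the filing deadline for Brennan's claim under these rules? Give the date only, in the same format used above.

Under the discovery rule, the claim accrued on 2017-07-21, when Brennan discovered the injury — not on the 2013-08-17 date of the underlying act.
Adding the 5 years base period to 2017-07-21 gives a deadline of 2022-07-21, before any tolling.
The pending related arbitration from 2021-11-14 to 2022-01-01 does not toll the period, because no stated rule makes a pending arbitration a tolling event.

2022-07-21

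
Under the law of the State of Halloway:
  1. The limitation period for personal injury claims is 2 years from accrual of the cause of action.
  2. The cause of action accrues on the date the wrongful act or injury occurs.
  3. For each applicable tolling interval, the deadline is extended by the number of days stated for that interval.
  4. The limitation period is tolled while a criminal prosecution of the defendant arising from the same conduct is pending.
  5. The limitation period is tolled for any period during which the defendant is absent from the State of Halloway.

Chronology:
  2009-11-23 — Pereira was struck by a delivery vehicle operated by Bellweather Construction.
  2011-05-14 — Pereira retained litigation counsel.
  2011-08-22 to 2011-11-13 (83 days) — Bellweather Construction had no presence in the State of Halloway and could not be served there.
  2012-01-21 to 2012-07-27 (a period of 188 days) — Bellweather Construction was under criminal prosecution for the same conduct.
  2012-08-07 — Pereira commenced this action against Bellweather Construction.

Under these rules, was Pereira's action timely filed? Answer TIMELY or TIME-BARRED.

The claim accrued on 2009-11-23, when the wrongful act occurred.
Adding the 2 years base period to 2009-11-23 gives a deadline of 2011-11-23, before any tolling.
Because the defendant's absence from the jurisdiction ran from 2011-08-22 to 2011-11-13, the deadline is extended by 83 days to 2012-02-14.
Because the pending criminal prosecution ran from 2012-01-21 to 2012-07-27, the deadline is extended by 188 days to 2012-08-20.
The other events in the timeline have no effect on the limitation period under the stated rules.
Filing on 2012-08-07 beat the 2012-08-20 deadline — the action is timely.

TIMELY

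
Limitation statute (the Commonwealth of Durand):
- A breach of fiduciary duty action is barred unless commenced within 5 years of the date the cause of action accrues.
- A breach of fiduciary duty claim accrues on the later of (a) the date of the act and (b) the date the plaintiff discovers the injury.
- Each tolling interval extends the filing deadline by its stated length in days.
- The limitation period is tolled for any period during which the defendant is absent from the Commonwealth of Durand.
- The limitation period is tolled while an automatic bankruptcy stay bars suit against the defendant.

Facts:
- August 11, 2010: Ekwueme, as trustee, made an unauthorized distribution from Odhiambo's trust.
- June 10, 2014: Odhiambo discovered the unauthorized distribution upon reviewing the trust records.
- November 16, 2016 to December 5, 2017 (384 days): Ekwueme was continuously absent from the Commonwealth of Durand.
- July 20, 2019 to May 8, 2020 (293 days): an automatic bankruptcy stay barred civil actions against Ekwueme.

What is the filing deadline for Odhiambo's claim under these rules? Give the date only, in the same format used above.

April 17, 2021

The claim accrued on June 10, 2014 — the later of the August 11, 2010 act and the June 10, 2014 discovery.
Adding the 5 years base period to June 10, 2014 gives a deadline of June 10, 2019, before any tolling.
The period was tolled for 384 days by the defendant's absence from the jurisdiction (November 16, 2016 to December 5, 2017), pushing the deadline to June 28, 2020.
The automatic bankruptcy stay from July 20, 2019 to May 8, 2020 tolled the period for 293 days, extending the deadline to April 17, 2021.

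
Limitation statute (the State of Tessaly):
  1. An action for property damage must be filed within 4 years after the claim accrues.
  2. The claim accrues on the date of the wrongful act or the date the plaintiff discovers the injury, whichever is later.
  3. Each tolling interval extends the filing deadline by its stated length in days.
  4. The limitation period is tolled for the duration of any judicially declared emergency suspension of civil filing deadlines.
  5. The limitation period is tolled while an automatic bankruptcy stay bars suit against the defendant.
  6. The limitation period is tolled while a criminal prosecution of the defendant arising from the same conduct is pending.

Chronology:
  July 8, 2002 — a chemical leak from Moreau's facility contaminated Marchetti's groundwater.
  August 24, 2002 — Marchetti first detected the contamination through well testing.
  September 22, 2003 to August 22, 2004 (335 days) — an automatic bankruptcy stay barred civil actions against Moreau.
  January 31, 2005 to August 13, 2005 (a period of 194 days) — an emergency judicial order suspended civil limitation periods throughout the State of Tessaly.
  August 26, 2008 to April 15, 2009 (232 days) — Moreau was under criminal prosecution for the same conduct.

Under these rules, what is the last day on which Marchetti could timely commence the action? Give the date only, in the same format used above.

February 4, 2008

Taking the later of the act (July 8, 2002) and discovery (August 24, 2002), the claim accrued on August 24, 2002.
4 years from August 24, 2002 is August 24, 2006.
The period was tolled for 335 days by the automatic bankruptcy stay (September 22, 2003 to August 22, 2004), pushing the deadline to July 25, 2007.
Because the emergency suspension of filing deadlines ran from January 31, 2005 to August 13, 2005, the deadline is extended by 194 days to February 4, 2008.
The pending criminal prosecution starting August 26, 2008 came too late — the period had run on February 4, 2008 — and so does not extend the deadline.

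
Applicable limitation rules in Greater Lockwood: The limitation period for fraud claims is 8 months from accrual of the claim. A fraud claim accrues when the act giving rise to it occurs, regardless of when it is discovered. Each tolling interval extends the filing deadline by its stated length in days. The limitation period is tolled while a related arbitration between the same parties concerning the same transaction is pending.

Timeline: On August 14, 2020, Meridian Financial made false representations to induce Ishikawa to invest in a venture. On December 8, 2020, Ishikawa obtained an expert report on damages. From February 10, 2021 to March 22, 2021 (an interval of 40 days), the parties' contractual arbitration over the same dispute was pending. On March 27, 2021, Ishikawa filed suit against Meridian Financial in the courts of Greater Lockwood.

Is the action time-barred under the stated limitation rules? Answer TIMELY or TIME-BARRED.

TIMELY

The claim accrued on August 14, 2020, when the wrongful act occurred.
Adding the 8 months base period to August 14, 2020 gives a deadline of April 14, 2021, before any tolling.
Because the pending related arbitration ran from February 10, 2021 to March 22, 2021, the deadline is extended by 40 days to May 24, 2021.
None of the other events listed affects the running of the period under the stated rules.
The March 27, 2021 filing precedes the May 24, 2021 deadline; the claim is timely.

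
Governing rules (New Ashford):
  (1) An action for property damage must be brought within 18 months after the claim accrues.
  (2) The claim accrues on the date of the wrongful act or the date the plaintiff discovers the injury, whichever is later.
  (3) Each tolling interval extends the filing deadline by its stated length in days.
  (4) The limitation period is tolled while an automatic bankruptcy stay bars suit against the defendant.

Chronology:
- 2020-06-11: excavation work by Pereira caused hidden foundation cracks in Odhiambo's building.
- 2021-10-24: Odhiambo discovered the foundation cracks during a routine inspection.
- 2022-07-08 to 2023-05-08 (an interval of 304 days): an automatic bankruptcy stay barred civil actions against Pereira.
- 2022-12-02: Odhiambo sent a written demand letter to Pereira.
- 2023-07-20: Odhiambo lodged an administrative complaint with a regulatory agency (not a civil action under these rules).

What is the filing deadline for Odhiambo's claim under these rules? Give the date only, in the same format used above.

2024-02-22

Because discovery on 2021-10-24 post-dates the 2020-06-11 act, accrual under the later-of rule falls on 2021-10-24.
18 months from 2021-10-24 is 2023-04-24.
Because the automatic bankruptcy stay ran from 2022-07-08 to 2023-05-08, the deadline is extended by 304 days to 2024-02-22.
The other events in the timeline have no effect on the limitation period under the stated rules.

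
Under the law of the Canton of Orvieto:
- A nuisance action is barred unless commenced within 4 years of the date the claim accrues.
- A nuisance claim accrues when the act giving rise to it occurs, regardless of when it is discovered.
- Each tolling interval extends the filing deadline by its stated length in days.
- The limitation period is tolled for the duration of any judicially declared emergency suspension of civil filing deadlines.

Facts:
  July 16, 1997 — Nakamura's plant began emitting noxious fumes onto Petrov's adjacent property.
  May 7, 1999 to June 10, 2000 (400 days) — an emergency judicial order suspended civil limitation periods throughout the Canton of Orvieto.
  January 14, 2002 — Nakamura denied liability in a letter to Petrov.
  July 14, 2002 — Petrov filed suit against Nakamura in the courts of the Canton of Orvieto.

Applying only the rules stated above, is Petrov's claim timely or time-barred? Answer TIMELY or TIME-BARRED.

TIMELY

The claim accrued on July 16, 1997, the date of the act.
The untolled deadline — 4 years after July 16, 1997 — is July 16, 2001.
The emergency suspension of filing deadlines from May 7, 1999 to June 10, 2000 tolled the period for 400 days, extending the deadline to August 20, 2002.
Nothing else in the chronology tolls or restarts the period.
Filing on July 14, 2002 beat the August 20, 2002 deadline — the action is timely.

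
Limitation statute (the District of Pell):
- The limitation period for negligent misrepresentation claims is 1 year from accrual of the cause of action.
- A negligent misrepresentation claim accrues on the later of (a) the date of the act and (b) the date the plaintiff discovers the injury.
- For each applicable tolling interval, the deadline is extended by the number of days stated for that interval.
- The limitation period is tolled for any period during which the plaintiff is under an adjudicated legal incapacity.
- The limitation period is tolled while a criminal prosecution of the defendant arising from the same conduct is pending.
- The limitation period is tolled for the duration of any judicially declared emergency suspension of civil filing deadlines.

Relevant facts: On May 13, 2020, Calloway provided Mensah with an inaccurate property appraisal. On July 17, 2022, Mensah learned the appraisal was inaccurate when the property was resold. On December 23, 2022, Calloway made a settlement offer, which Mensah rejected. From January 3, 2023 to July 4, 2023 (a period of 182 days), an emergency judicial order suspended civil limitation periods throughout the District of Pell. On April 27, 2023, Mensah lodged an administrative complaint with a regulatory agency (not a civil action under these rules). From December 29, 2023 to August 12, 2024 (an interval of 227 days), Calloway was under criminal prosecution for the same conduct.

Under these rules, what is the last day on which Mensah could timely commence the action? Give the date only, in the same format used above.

August 29, 2024

The claim accrued on July 17, 2022 — the later of the May 13, 2020 act and the July 17, 2022 discovery.
1 year from July 17, 2022 is July 17, 2023.
The period was tolled for 182 days by the emergency suspension of filing deadlines (January 3, 2023 to July 4, 2023), pushing the deadline to January 15, 2024.
The pending criminal prosecution from December 29, 2023 to August 12, 2024 tolled the period for 227 days, extending the deadline to August 29, 2024.
None of the other events listed affects the running of the period under the stated rules.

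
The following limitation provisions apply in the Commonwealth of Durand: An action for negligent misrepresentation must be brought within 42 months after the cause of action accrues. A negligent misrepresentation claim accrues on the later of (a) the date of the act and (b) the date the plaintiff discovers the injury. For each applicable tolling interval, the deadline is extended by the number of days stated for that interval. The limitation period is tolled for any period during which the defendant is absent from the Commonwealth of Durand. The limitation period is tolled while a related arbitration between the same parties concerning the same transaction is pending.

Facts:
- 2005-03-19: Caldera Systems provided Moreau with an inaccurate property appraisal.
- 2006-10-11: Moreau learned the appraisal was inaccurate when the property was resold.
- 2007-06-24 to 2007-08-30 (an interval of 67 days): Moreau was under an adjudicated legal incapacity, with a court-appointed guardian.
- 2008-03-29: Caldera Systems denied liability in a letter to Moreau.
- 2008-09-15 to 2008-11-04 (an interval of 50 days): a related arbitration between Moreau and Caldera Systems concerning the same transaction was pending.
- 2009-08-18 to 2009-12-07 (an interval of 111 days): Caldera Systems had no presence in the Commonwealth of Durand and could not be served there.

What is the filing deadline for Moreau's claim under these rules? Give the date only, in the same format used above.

2010-09-19

Taking the later of the act (2005-03-19) and discovery (2006-10-11), the claim accrued on 2006-10-11.
42 months from 2006-10-11 is 2010-04-11.
The period was tolled for 50 days by the pending related arbitration (2008-09-15 to 2008-11-04), pushing the deadline to 2010-05-31.
Because the defendant's absence from the jurisdiction ran from 2009-08-18 to 2009-12-07, the deadline is extended by 111 days to 2010-09-19.
Although the plaintiff's incapacity ran from 2007-06-24 to 2007-08-30, the stated rules do not make that a tolling event, so it is disregarded.
Nothing else in the chronology tolls or restarts the period.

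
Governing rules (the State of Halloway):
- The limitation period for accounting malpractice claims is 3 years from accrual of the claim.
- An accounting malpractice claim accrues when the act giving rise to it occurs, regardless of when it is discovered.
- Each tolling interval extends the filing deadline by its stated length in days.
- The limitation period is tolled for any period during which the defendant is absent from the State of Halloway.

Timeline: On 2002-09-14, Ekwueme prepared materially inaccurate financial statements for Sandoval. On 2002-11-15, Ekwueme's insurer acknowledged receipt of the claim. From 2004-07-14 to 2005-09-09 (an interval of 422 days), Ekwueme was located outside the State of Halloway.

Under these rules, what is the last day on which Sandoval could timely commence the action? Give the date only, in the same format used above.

The limitation period began to run on 2002-09-14.
The untolled deadline — 3 years after 2002-09-14 — is 2005-09-14.
The defendant's absence from the jurisdiction from 2004-07-14 to 2005-09-09 tolled the period for 422 days, extending the deadline to 2006-11-10.
None of the other events listed affects the running of the period under the stated rules.

2006-11-10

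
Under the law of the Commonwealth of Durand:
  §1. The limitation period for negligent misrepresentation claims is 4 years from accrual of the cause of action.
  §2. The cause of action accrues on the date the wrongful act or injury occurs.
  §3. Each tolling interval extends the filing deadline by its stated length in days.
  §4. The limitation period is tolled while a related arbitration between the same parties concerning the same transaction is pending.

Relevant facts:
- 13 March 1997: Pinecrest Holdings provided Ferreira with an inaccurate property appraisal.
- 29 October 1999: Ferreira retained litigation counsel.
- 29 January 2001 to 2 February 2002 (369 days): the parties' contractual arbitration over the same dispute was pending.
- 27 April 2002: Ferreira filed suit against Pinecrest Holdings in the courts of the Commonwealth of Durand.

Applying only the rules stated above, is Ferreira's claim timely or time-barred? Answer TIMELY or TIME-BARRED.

TIME-BARRED

The limitation period began to run on 13 March 1997.
Adding the 4 years base period to 13 March 1997 gives a deadline of 13 March 2001, before any tolling.
The period was tolled for 369 days by the pending related arbitration (29 January 2001 to 2 February 2002), pushing the deadline to 17 March 2002.
Nothing else in the chronology tolls or restarts the period.
The 27 April 2002 filing falls after the 17 March 2002 deadline; the claim is time-barred.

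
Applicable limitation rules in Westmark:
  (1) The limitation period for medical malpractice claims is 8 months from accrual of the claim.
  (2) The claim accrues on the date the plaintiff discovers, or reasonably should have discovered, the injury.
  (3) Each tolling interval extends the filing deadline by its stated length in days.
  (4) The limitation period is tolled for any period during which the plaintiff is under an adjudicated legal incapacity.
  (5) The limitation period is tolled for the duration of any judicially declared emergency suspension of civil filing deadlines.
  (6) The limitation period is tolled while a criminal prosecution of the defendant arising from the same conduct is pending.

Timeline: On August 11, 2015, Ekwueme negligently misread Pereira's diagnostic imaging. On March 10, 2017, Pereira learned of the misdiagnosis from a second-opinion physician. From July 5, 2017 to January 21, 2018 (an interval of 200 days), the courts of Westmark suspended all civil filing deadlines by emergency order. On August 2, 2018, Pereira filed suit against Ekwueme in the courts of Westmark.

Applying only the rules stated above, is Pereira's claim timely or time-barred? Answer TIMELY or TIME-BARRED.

Accrual is tied to discovery, so the period began on March 10, 2017 rather than on August 11, 2015 when the act occurred.
Adding the 8 months base period to March 10, 2017 gives a deadline of November 10, 2017, before any tolling.
Because the emergency suspension of filing deadlines ran from July 5, 2017 to January 21, 2018, the deadline is extended by 200 days to May 29, 2018.
Pereira filed on August 2, 2018, after the May 29, 2018 deadline, so the action is time-barred.

TIME-BARRED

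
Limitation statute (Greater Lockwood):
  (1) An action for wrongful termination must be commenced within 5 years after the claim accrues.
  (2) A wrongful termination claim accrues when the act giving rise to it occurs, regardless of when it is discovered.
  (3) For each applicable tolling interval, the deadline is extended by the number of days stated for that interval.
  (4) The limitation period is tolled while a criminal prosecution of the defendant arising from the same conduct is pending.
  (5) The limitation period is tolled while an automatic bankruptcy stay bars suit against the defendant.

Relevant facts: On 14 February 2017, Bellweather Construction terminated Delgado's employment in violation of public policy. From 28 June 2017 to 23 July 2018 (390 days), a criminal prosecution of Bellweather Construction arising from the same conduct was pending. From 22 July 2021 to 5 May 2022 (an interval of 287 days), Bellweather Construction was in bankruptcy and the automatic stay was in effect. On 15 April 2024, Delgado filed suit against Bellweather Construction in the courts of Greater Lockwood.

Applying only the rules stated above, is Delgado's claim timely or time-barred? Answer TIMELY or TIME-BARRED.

The claim accrued on 14 February 2017, when the wrongful act occurred.
The untolled deadline — 5 years after 14 February 2017 — is 14 February 2022.
The pending criminal prosecution from 28 June 2017 to 23 July 2018 tolled the period for 390 days, extending the deadline to 11 March 2023.
Because the automatic bankruptcy stay ran from 22 July 2021 to 5 May 2022, the deadline is extended by 287 days to 23 December 2023.
Delgado filed on 15 April 2024, after the 23 December 2023 deadline, so the action is time-barred.

TIME-BARRED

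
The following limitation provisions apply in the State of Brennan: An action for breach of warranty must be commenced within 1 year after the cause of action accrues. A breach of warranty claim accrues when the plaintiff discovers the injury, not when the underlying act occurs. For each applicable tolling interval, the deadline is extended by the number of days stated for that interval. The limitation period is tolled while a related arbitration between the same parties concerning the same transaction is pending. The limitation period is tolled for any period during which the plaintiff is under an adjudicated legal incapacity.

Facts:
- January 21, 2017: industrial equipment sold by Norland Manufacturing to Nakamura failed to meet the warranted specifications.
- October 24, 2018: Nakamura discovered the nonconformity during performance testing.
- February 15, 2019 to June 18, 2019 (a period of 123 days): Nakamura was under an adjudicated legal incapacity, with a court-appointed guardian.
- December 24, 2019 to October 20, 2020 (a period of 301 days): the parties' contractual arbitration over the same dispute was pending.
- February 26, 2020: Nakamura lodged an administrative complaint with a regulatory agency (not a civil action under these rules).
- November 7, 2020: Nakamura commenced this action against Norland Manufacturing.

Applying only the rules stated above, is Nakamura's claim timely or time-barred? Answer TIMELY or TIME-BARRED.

TIMELY

Accrual is tied to discovery, so the period began on October 24, 2018 rather than on January 21, 2017 when the act occurred.
The untolled deadline — 1 year after October 24, 2018 — is October 24, 2019.
The plaintiff's legal incapacity from February 15, 2019 to June 18, 2019 tolled the period for 123 days, extending the deadline to February 24, 2020.
Because the pending related arbitration ran from December 24, 2019 to October 20, 2020, the deadline is extended by 301 days to December 21, 2020.
The other events in the timeline have no effect on the limitation period under the stated rules.
The November 7, 2020 filing precedes the December 21, 2020 deadline; the claim is timely.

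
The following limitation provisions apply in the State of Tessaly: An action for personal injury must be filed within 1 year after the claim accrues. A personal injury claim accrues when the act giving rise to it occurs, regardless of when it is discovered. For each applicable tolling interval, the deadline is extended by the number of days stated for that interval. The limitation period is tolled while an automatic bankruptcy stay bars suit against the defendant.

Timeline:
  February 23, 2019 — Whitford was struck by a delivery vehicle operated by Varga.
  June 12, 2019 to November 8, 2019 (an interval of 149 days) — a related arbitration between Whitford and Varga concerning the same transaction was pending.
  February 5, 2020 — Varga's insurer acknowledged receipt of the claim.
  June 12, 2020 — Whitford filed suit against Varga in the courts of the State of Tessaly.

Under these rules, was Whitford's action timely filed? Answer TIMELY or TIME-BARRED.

The claim accrued on February 23, 2019, the date of the act.
1 year from February 23, 2019 is February 23, 2020.
The pending related arbitration from June 12, 2019 to November 8, 2019 does not toll the period, because no stated rule makes a pending arbitration a tolling event.
The other events in the timeline have no effect on the limitation period under the stated rules.
Whitford filed on June 12, 2020, after the February 23, 2020 deadline, so the action is time-barred.

TIME-BARRED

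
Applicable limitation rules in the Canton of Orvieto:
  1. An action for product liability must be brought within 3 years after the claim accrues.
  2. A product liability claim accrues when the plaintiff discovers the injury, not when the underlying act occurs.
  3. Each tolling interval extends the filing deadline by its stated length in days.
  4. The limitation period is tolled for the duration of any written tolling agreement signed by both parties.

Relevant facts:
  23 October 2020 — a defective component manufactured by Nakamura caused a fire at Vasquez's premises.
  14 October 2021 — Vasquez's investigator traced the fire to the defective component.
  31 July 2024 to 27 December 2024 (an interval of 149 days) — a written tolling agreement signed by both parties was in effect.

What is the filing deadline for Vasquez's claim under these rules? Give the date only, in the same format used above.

12 March 2025

Accrual is tied to discovery, so the period began on 14 October 2021 rather than on 23 October 2020 when the act occurred.
Adding the 3 years base period to 14 October 2021 gives a deadline of 14 October 2024, before any tolling.
The period was tolled for 149 days by the written tolling agreement (31 July 2024 to 27 December 2024), pushing the deadline to 12 March 2025.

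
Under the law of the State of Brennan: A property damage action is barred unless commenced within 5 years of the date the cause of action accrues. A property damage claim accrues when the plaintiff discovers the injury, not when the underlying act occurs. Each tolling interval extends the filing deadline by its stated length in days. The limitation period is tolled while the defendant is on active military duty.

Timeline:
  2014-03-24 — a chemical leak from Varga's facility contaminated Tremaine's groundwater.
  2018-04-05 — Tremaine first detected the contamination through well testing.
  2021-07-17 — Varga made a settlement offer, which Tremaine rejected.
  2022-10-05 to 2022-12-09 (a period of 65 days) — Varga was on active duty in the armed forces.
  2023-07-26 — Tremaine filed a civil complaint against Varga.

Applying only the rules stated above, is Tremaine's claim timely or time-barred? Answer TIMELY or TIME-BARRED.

TIME-BARRED

Under the discovery rule, the claim accrued on 2018-04-05, when Tremaine discovered the injury — not on the 2014-03-24 date of the underlying act.
The untolled deadline — 5 years after 2018-04-05 — is 2023-04-05.
The defendant's active military service from 2022-10-05 to 2022-12-09 tolled the period for 65 days, extending the deadline to 2023-06-09.
None of the other events listed affects the running of the period under the stated rules.
Tremaine filed on 2023-07-26, after the 2023-06-09 deadline, so the action is time-barred.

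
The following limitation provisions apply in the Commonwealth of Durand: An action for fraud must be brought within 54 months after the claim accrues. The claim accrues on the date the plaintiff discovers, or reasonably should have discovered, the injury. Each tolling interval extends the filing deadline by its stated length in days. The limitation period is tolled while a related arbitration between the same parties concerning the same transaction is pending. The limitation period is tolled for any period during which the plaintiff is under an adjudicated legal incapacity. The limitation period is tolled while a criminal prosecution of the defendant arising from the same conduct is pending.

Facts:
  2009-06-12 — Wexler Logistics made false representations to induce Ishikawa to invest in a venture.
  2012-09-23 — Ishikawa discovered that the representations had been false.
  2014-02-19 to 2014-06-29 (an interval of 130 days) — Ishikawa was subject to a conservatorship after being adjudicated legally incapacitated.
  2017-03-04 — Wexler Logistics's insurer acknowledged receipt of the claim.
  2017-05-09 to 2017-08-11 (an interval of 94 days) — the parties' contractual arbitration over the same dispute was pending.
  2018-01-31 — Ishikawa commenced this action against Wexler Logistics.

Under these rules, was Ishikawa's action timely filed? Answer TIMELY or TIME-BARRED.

Accrual is tied to discovery, so the period began on 2012-09-23 rather than on 2009-06-12 when the act occurred.
Adding the 54 months base period to 2012-09-23 gives a deadline of 2017-03-23, before any tolling.
The plaintiff's legal incapacity from 2014-02-19 to 2014-06-29 tolled the period for 130 days, extending the deadline to 2017-07-31.
The period was tolled for 94 days by the pending related arbitration (2017-05-09 to 2017-08-11), pushing the deadline to 2017-11-02.
None of the other events listed affects the running of the period under the stated rules.
Filing on 2018-01-31 missed the 2017-11-02 deadline — the action is time-barred.

TIME-BARRED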